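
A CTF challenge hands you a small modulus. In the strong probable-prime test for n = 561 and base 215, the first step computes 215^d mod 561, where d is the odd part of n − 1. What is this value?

362

n − 1 = 560 = 2^4 · 35, so s = 4 and d = 35.
Repeated squaring mod 561: 215^1 ≡ 215, 215^2 ≡ 223, 215^4 ≡ 361, 215^8 ≡ 169, 215^16 ≡ 511, 215^32 ≡ 256.
35 = 32 + 2 + 1, so 215^35 ≡ 256·223·215 ≡ 362 (mod 561).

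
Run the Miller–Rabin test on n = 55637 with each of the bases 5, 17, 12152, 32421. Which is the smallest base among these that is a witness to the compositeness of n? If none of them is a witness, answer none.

5

n − 1 = 55636 = 2^2 · 13909, so s = 2 and d = 13909.
Base 5: x_0 = 5^13909 mod 55637 = 11980. x_0 is neither 1 nor 55636, so continue squaring. x_1 = 11980^2 mod 55637 = 32577. Reached i = s−1 = 1 without hitting −1: 5 is a Miller–Rabin witness and 55637 is composite.
Base 17: x_0 = 17^13909 mod 55637 = 12602. x_0 is neither 1 nor 55636, so continue squaring. x_1 = 12602^2 mod 55637 = 22406. Reached i = s−1 = 1 without hitting −1: 17 is a Miller–Rabin witness and 55637 is composite.
Base 12152: x_0 = 12152^13909 mod 55637 = 37000. x_0 is neither 1 nor 55636, so continue squaring. x_1 = 37000^2 mod 55637 = 51615. Reached i = s−1 = 1 without hitting −1: 12152 is a Miller–Rabin witness and 55637 is composite.
Base 32421: x_0 = 32421^13909 mod 55637 = 12550. x_0 is neither 1 nor 55636, so continue squaring. x_1 = 12550^2 mod 55637 = 49790. Reached i = s−1 = 1 without hitting −1: 32421 is a Miller–Rabin witness and 55637 is composite.
The smallest witness among the given bases is 5.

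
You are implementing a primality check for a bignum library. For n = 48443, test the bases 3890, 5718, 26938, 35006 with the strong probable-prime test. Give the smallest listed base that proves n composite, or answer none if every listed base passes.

3890

n − 1 = 48442 = 2^1 · 24221, so s = 1 and d = 24221.
Base 3890: x_0 = 3890^24221 mod 48443 = 18841. x_0 ∉ {1, 48442} and s = 1, so 3890 is a Miller–Rabin witness and 48443 is composite.
Base 5718: x_0 = 5718^24221 mod 48443 = 46196. x_0 ∉ {1, 48442} and s = 1, so 5718 is a Miller–Rabin witness and 48443 is composite.
Base 26938: x_0 = 26938^24221 mod 48443 = 16420. x_0 ∉ {1, 48442} and s = 1, so 26938 is a Miller–Rabin witness and 48443 is composite.
Base 35006: x_0 = 35006^24221 mod 48443 = 15379. x_0 ∉ {1, 48442} and s = 1, so 35006 is a Miller–Rabin witness and 48443 is composite.
The smallest witness among the given bases is 3890.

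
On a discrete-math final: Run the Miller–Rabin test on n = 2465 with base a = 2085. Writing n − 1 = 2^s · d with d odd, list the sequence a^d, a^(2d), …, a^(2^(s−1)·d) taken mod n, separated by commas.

n − 1 = 2464 = 2^5 · 77, so s = 5 and d = 77.
x_0 = 2085^77 mod 2465 = 1520.
x_1 = 1520^2 mod 2465 = 695.
x_2 = 695^2 mod 2465 = 2350.
x_3 = 2350^2 mod 2465 = 900.
x_4 = 900^2 mod 2465 = 1480.

1520, 695, 2350, 900, 1480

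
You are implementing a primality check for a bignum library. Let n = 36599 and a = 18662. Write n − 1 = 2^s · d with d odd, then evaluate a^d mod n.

1

n − 1 = 36598 = 2^1 · 18299, so s = 1 and d = 18299.
Repeated squaring mod 36599: 18662^1 ≡ 18662, 18662^2 ≡ 30759, 18662^4 ≡ 31931, 18662^8 ≡ 13819, 18662^16 ≡ 27778, 18662^32 ≡ 567, 18662^64 ≡ 28697, 18662^128 ≡ 3710, 18662^256 ≡ 2876, 18662^512 ≡ 2, 18662^1024 ≡ 4, 18662^2048 ≡ 16, 18662^4096 ≡ 256, 18662^8192 ≡ 28937, 18662^16384 ≡ 1448.
18299 = 16384 + 1024 + 512 + 256 + 64 + 32 + 16 + 8 + 2 + 1, so 18662^18299 ≡ 1448·4·2·2876·28697·567·27778·13819·30759·18662 ≡ 1 (mod 36599).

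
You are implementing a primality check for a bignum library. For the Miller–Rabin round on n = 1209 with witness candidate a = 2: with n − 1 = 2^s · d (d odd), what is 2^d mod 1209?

n − 1 = 1208 = 2^3 · 151, so s = 3 and d = 151.
Repeated squaring mod 1209: 2^1 ≡ 2, 2^2 ≡ 4, 2^4 ≡ 16, 2^8 ≡ 256, 2^16 ≡ 250, 2^32 ≡ 841, 2^64 ≡ 16, 2^128 ≡ 256.
151 = 128 + 16 + 4 + 2 + 1, so 2^151 ≡ 256·250·16·4·2 ≡ 1025 (mod 1209).

1025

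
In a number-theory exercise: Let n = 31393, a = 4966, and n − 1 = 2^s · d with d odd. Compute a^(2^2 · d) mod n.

n − 1 = 31392 = 2^5 · 981, so s = 5 and d = 981.
x_0 = 4966^981 mod 31393 = 13144.
x_1 = 13144^2 mod 31393 = 9057.
x_2 = 9057^2 mod 31393 = 30733.

30733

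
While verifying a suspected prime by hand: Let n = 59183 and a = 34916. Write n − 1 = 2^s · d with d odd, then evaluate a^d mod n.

n − 1 = 59182 = 2^1 · 29591, so s = 1 and d = 29591.
Repeated squaring mod 59183: 34916^1 ≡ 34916, 34916^2 ≡ 16439, 34916^4 ≡ 11143, 34916^8 ≡ 515, 34916^16 ≡ 28493, 34916^32 ≡ 37838, 34916^64 ≡ 18291, 34916^128 ≡ 58365, 34916^256 ≡ 18111, 34916^512 ≡ 16135, 34916^1024 ≡ 51391, 34916^2048 ≡ 52689, 34916^4096 ≡ 33740, 34916^8192 ≡ 2595, 34916^16384 ≡ 46346.
29591 = 16384 + 8192 + 4096 + 512 + 256 + 128 + 16 + 4 + 2 + 1, so 34916^29591 ≡ 46346·2595·33740·16135·18111·58365·28493·11143·16439·34916 ≡ 59182 (mod 59183).

59182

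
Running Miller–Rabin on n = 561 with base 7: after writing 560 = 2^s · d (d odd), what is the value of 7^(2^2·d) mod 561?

166

n − 1 = 560 = 2^4 · 35, so s = 4 and d = 35.
By repeated squaring, 7^35 ≡ 241 (mod 561).
x_0 = 241.
x_1 = 241^2 mod 561 = 298.
x_2 = 298^2 mod 561 = 166.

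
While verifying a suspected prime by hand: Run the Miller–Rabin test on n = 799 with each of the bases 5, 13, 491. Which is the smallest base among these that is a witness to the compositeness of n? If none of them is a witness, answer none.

5

n − 1 = 798 = 2^1 · 399, so s = 1 and d = 399.
Base 5: x_0 = 5^399 mod 799 = 415. x_0 ∉ {1, 798} and s = 1, so 5 is a Miller–Rabin witness and 799 is composite.
Base 13: x_0 = 13^399 mod 799 = 480. x_0 ∉ {1, 798} and s = 1, so 13 is a Miller–Rabin witness and 799 is composite.
Base 491: x_0 = 491^399 mod 799 = 25. x_0 ∉ {1, 798} and s = 1, so 491 is a Miller–Rabin witness and 799 is composite.
The smallest witness among the given bases is 5.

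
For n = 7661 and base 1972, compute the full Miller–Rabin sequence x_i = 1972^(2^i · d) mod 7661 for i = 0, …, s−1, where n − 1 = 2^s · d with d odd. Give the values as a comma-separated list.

n − 1 = 7660 = 2^2 · 1915, so s = 2 and d = 1915.
x_0 = 1972^1915 mod 7661 = 6281.
x_1 = 6281^2 mod 7661 = 4472.

6281, 4472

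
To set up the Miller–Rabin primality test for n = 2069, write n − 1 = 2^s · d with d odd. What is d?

Halving: 2068 → 1034 → 517; 517 is odd.
So 2068 = 2^2 · 517.

517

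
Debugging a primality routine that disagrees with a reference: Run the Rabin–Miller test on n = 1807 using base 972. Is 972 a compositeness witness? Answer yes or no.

n − 1 = 1806 = 2^1 · 903, so s = 1 and d = 903.
x_0 = 972^903 mod 1807 = 1806.
x_0 = 1806 ≡ −1, so 972 is not a witness.

no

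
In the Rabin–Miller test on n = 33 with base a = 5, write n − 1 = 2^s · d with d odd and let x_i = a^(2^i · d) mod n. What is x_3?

4

n − 1 = 32 = 2^5 · 1, so s = 5 and d = 1.
x_0 = 5^1 mod 33 = 5.
x_1 = 5^2 mod 33 = 25.
x_2 = 25^2 mod 33 = 31.
x_3 = 31^2 mod 33 = 4.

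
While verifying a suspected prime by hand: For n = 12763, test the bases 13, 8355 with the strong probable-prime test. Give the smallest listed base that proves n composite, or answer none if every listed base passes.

n − 1 = 12762 = 2^1 · 6381, so s = 1 and d = 6381.
Base 13: x_0 = 13^6381 mod 12763 = 1. x_0 = 1, so 13 is not a witness.
Base 8355: x_0 = 8355^6381 mod 12763 = 12762. x_0 = 12762 ≡ −1, so 8355 is not a witness.
No listed base is a witness for 12763.

none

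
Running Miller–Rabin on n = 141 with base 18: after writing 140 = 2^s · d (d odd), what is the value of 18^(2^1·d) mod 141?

n − 1 = 140 = 2^2 · 35, so s = 2 and d = 35.
By repeated squaring, 18^35 ≡ 21 (mod 141).
x_0 = 21.
x_1 = 21^2 mod 141 = 18.

18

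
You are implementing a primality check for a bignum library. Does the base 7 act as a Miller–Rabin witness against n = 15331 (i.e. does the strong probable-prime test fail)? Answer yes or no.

no

n − 1 = 15330 = 2^1 · 7665, so s = 1 and d = 7665.
x_0 = 7^7665 mod 15331 = 15330.
x_0 = 15330 ≡ −1, so 7 is not a witness.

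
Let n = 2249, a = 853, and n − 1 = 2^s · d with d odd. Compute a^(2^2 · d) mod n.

n − 1 = 2248 = 2^3 · 281, so s = 3 and d = 281.
x_0 = 853^281 mod 2249 = 944.
x_1 = 944^2 mod 2249 = 532.
x_2 = 532^2 mod 2249 = 1899.

1899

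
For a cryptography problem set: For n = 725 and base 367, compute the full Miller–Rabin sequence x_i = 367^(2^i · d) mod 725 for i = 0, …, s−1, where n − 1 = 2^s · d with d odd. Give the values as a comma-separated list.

467, 589

n − 1 = 724 = 2^2 · 181, so s = 2 and d = 181.
x_0 = 367^181 mod 725 = 467.
x_1 = 467^2 mod 725 = 589.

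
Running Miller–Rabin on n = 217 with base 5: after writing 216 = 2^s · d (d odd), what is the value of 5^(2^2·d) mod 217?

1

n − 1 = 216 = 2^3 · 27, so s = 3 and d = 27.
x_0 = 5^27 mod 217 = 125.
x_1 = 125^2 mod 217 = 1.
x_2 = 1^2 mod 217 = 1.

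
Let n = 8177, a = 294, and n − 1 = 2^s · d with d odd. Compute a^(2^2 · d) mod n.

n − 1 = 8176 = 2^4 · 511, so s = 4 and d = 511.
x_0 = 294^511 mod 8177 = 3424.
x_1 = 3424^2 mod 8177 = 6135.
x_2 = 6135^2 mod 8177 = 7671.

7671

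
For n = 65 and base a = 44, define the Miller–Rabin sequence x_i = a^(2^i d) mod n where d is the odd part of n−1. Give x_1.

51

n − 1 = 64 = 2^6 · 1, so s = 6 and d = 1.
x_0 = 44^1 mod 65 = 44.
x_1 = 44^2 mod 65 = 51.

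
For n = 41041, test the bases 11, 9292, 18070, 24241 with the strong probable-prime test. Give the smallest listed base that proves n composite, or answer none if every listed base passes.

n − 1 = 41040 = 2^4 · 2565, so s = 4 and d = 2565.
Base 11: x_0 = 11^2565 mod 41041 = 4103. x_0 is neither 1 nor 41040, so continue squaring. x_1 = 4103^2 mod 41041 = 7799. x_2 = 7799^2 mod 41041 = 1639. x_3 = 1639^2 mod 41041 = 18656. Reached i = s−1 = 3 without hitting −1: 11 is a Miller–Rabin witness and 41041 is composite.
Base 9292: x_0 = 9292^2565 mod 41041 = 33032. x_0 is neither 1 nor 41040, so continue squaring. x_1 = 33032^2 mod 41041 = 38039. x_2 = 38039^2 mod 41041 = 24025. x_3 = 24025^2 mod 41041 = 1. x_3 = 1 but x_2 ≠ ±1, a nontrivial square root of 1 — 9292 is a witness and 41041 is composite.
Base 18070: x_0 = 18070^2565 mod 41041 = 1924. x_0 is neither 1 nor 41040, so continue squaring. x_1 = 1924^2 mod 41041 = 8086. x_2 = 8086^2 mod 41041 = 5083. x_3 = 5083^2 mod 41041 = 22100. Reached i = s−1 = 3 without hitting −1: 18070 is a Miller–Rabin witness and 41041 is composite.
Base 24241: x_0 = 24241^2565 mod 41041 = 25585. x_0 is neither 1 nor 41040, so continue squaring. x_1 = 25585^2 mod 41041 = 29316. x_2 = 29316^2 mod 41041 = 29316. x_3 = 29316^2 mod 41041 = 29316. Reached i = s−1 = 3 without hitting −1: 24241 is a Miller–Rabin witness and 41041 is composite.
The smallest witness among the given bases is 11.

11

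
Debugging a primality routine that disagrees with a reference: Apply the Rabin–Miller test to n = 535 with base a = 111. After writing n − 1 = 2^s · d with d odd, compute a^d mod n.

n − 1 = 534 = 2^1 · 267, so s = 1 and d = 267.
111^267 mod 535 = 16.

16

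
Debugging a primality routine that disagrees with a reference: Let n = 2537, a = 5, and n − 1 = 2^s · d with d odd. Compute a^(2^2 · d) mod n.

1260

n − 1 = 2536 = 2^3 · 317, so s = 3 and d = 317.
x_0 = 5^317 mod 2537 = 1265.
x_1 = 1265^2 mod 2537 = 1915.
x_2 = 1915^2 mod 2537 = 1260.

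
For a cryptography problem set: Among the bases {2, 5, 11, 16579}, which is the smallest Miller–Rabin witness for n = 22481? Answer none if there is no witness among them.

none

n − 1 = 22480 = 2^4 · 1405, so s = 4 and d = 1405.
Base 2: x_0 = 2^1405 mod 22481 = 394. x_0 is neither 1 nor 22480, so continue squaring. x_1 = 394^2 mod 22481 = 20350. x_2 = 20350^2 mod 22481 = 22480. x_2 ≡ −1, so 2 is not a witness.
Base 5: x_0 = 5^1405 mod 22481 = 14664. x_0 is neither 1 nor 22480, so continue squaring. x_1 = 14664^2 mod 22481 = 2131. x_2 = 2131^2 mod 22481 = 22480. x_2 ≡ −1, so 5 is not a witness.
Base 11: x_0 = 11^1405 mod 22481 = 4391. x_0 is neither 1 nor 22480, so continue squaring. x_1 = 4391^2 mod 22481 = 14664. x_2 = 14664^2 mod 22481 = 2131. x_3 = 2131^2 mod 22481 = 22480. x_3 ≡ −1, so 11 is not a witness.
Base 16579: x_0 = 16579^1405 mod 22481 = 983. x_0 is neither 1 nor 22480, so continue squaring. x_1 = 983^2 mod 22481 = 22087. x_2 = 22087^2 mod 22481 = 20350. x_3 = 20350^2 mod 22481 = 22480. x_3 ≡ −1, so 16579 is not a witness.
No listed base is a witness for 22481.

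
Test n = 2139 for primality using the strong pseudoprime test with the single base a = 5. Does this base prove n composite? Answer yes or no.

yes

n − 1 = 2138 = 2^1 · 1069, so s = 1 and d = 1069.
x_0 = 5^1069 mod 2139 = 1493.
x_0 ∉ {1, 2138} and s = 1, so 5 is a Miller–Rabin witness and 2139 is composite.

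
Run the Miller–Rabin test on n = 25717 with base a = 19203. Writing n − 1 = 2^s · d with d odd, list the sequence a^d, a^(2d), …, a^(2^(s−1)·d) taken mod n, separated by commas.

23333, 25716

n − 1 = 25716 = 2^2 · 6429, so s = 2 and d = 6429.
x_0 = 19203^6429 mod 25717 = 23333.
x_1 = 23333^2 mod 25717 = 25716.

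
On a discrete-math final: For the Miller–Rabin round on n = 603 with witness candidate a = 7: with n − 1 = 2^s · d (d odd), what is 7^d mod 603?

n − 1 = 602 = 2^1 · 301, so s = 1 and d = 301.
7^301 mod 603 = 547.

547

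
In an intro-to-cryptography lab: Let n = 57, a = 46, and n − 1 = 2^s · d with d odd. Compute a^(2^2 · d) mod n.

n − 1 = 56 = 2^3 · 7, so s = 3 and d = 7.
Repeated squaring mod 57: 46^1 ≡ 46, 46^2 ≡ 7, 46^4 ≡ 49.
7 = 4 + 2 + 1, so 46^7 ≡ 49·7·46 ≡ 46 (mod 57).
x_0 = 46.
x_1 = 46^2 mod 57 = 7.
x_2 = 7^2 mod 57 = 49.

49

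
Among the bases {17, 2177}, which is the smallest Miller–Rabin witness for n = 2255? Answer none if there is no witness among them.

n − 1 = 2254 = 2^1 · 1127, so s = 1 and d = 1127.
Base 17: x_0 = 17^1127 mod 2255 = 833. x_0 ∉ {1, 2254} and s = 1, so 17 is a Miller–Rabin witness and 2255 is composite.
Base 2177: x_0 = 2177^1127 mod 2255 = 1583. x_0 ∉ {1, 2254} and s = 1, so 2177 is a Miller–Rabin witness and 2255 is composite.
The smallest witness among the given bases is 17.

17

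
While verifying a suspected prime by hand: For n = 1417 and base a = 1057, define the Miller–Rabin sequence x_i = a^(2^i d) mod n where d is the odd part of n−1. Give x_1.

326

n − 1 = 1416 = 2^3 · 177, so s = 3 and d = 177.
x_0 = 1057^177 mod 1417 = 948.
x_1 = 948^2 mod 1417 = 326.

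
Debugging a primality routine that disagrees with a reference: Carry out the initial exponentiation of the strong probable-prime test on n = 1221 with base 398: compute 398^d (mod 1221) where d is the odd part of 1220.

263

n − 1 = 1220 = 2^2 · 305, so s = 2 and d = 305.
398^305 mod 1221 = 263.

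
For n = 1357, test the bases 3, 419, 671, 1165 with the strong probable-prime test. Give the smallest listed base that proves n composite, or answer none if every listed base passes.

3

n − 1 = 1356 = 2^2 · 339, so s = 2 and d = 339.
Base 3: x_0 = 3^339 mod 1357 = 41. x_0 is neither 1 nor 1356, so continue squaring. x_1 = 41^2 mod 1357 = 324. Reached i = s−1 = 1 without hitting −1: 3 is a Miller–Rabin witness and 1357 is composite.
Base 419: x_0 = 419^339 mod 1357 = 563. x_0 is neither 1 nor 1356, so continue squaring. x_1 = 563^2 mod 1357 = 788. Reached i = s−1 = 1 without hitting −1: 419 is a Miller–Rabin witness and 1357 is composite.
Base 671: x_0 = 671^339 mod 1357 = 841. x_0 is neither 1 nor 1356, so continue squaring. x_1 = 841^2 mod 1357 = 284. Reached i = s−1 = 1 without hitting −1: 671 is a Miller–Rabin witness and 1357 is composite.
Base 1165: x_0 = 1165^339 mod 1357 = 819. x_0 is neither 1 nor 1356, so continue squaring. x_1 = 819^2 mod 1357 = 403. Reached i = s−1 = 1 without hitting −1: 1165 is a Miller–Rabin witness and 1357 is composite.
The smallest witness among the given bases is 3.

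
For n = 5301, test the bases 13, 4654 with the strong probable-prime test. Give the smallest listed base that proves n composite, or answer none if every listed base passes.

13

n − 1 = 5300 = 2^2 · 1325, so s = 2 and d = 1325.
Base 13: x_0 = 13^1325 mod 5301 = 781. x_0 is neither 1 nor 5300, so continue squaring. x_1 = 781^2 mod 5301 = 346. Reached i = s−1 = 1 without hitting −1: 13 is a Miller–Rabin witness and 5301 is composite.
Base 4654: x_0 = 4654^1325 mod 5301 = 3628. x_0 is neither 1 nor 5300, so continue squaring. x_1 = 3628^2 mod 5301 = 1. x_1 = 1 but x_0 ≠ ±1, a nontrivial square root of 1 — 4654 is a witness and 5301 is composite.
The smallest witness among the given bases is 13.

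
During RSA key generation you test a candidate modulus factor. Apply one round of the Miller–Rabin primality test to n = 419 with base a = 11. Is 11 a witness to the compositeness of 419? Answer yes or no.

no

n − 1 = 418 = 2^1 · 209, so s = 1 and d = 209.
x_0 = 11^209 mod 419 = 418.
x_0 = 418 ≡ −1, so 11 is not a witness.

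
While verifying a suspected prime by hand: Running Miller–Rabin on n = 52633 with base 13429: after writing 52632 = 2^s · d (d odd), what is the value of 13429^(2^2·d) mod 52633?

1

n − 1 = 52632 = 2^3 · 6579, so s = 3 and d = 6579.
By repeated squaring, 13429^6579 ≡ 7930 (mod 52633).
x_0 = 7930.
x_1 = 7930^2 mod 52633 = 41098.
x_2 = 41098^2 mod 52633 = 1.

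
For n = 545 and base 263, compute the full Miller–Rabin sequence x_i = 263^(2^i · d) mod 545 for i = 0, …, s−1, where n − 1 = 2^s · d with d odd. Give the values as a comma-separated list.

n − 1 = 544 = 2^5 · 17, so s = 5 and d = 17.
x_0 = 263^17 mod 545 = 63.
x_1 = 63^2 mod 545 = 154.
x_2 = 154^2 mod 545 = 281.
x_3 = 281^2 mod 545 = 481.
x_4 = 481^2 mod 545 = 281.

63, 154, 281, 481, 281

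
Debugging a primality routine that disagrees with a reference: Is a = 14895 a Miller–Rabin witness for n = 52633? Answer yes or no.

n − 1 = 52632 = 2^3 · 6579, so s = 3 and d = 6579.
x_0 = 14895^6579 mod 52633 = 29665.
x_0 is neither 1 nor 52632, so continue squaring.
x_1 = 29665^2 mod 52633 = 41098.
x_2 = 41098^2 mod 52633 = 1.
x_2 = 1 but x_1 ≠ ±1, a nontrivial square root of 1 — 14895 is a witness and 52633 is composite.

yes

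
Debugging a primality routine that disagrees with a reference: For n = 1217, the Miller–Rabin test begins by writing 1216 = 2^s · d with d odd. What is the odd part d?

Halving: 1216 → 608 → 304 → 152 → 76 → 38 → 19; 19 is odd.
So 1216 = 2^6 · 19.

19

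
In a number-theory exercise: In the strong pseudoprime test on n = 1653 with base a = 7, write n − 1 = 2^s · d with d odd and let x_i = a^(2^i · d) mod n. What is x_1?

n − 1 = 1652 = 2^2 · 413, so s = 2 and d = 413.
x_0 = 7^413 mod 1653 = 1132.
x_1 = 1132^2 mod 1653 = 349.

349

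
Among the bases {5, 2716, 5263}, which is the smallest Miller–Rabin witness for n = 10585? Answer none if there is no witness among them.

n − 1 = 10584 = 2^3 · 1323, so s = 3 and d = 1323.
Base 5: x_0 = 5^1323 mod 10585 = 9395. x_0 is neither 1 nor 10584, so continue squaring. x_1 = 9395^2 mod 10585 = 8295. x_2 = 8295^2 mod 10585 = 4525. Reached i = s−1 = 2 without hitting −1: 5 is a Miller–Rabin witness and 10585 is composite.
Base 2716: x_0 = 2716^1323 mod 10585 = 7436. x_0 is neither 1 nor 10584, so continue squaring. x_1 = 7436^2 mod 10585 = 8641. x_2 = 8641^2 mod 10585 = 291. Reached i = s−1 = 2 without hitting −1: 2716 is a Miller–Rabin witness and 10585 is composite.
Base 5263: x_0 = 5263^1323 mod 10585 = 4942. x_0 is neither 1 nor 10584, so continue squaring. x_1 = 4942^2 mod 10585 = 3769. x_2 = 3769^2 mod 10585 = 291. Reached i = s−1 = 2 without hitting −1: 5263 is a Miller–Rabin witness and 10585 is composite.
The smallest witness among the given bases is 5.

5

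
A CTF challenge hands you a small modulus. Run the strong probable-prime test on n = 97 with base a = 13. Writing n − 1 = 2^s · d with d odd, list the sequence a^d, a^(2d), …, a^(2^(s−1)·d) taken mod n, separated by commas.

63, 89, 64, 22, 96

n − 1 = 96 = 2^5 · 3, so s = 5 and d = 3.
x_0 = 13^3 mod 97 = 63.
x_1 = 63^2 mod 97 = 89.
x_2 = 89^2 mod 97 = 64.
x_3 = 64^2 mod 97 = 22.
x_4 = 22^2 mod 97 = 96.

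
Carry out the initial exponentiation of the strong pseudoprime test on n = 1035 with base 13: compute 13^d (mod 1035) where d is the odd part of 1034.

553

n − 1 = 1034 = 2^1 · 517, so s = 1 and d = 517.
Repeated squaring mod 1035: 13^1 ≡ 13, 13^2 ≡ 169, 13^4 ≡ 616, 13^8 ≡ 646, 13^16 ≡ 211, 13^32 ≡ 16, 13^64 ≡ 256, 13^128 ≡ 331, 13^256 ≡ 886, 13^512 ≡ 466.
517 = 512 + 4 + 1, so 13^517 ≡ 466·616·13 ≡ 553 (mod 1035).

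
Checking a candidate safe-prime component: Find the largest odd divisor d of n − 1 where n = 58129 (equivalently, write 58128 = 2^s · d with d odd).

Halving: 58128 → 29064 → 14532 → 7266 → 3633; 3633 is odd.
So 58128 = 2^4 · 3633.

3633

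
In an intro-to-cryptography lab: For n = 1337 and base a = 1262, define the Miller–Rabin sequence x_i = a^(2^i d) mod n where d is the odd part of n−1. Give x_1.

23

n − 1 = 1336 = 2^3 · 167, so s = 3 and d = 167.
x_0 = 1262^167 mod 1337 = 508.
x_1 = 508^2 mod 1337 = 23.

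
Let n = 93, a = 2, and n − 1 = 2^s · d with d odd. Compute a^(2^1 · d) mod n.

64

n − 1 = 92 = 2^2 · 23, so s = 2 and d = 23.
By repeated squaring, 2^23 ≡ 8 (mod 93).
x_0 = 8.
x_1 = 8^2 mod 93 = 64.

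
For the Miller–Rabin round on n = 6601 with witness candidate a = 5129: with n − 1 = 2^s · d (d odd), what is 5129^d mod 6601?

n − 1 = 6600 = 2^3 · 825, so s = 3 and d = 825.
5129^825 mod 6601 = 6026.

6026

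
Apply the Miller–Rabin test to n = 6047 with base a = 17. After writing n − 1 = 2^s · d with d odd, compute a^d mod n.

6046

n − 1 = 6046 = 2^1 · 3023, so s = 1 and d = 3023.
By repeated squaring, 17^3023 ≡ 6046 (mod 6047).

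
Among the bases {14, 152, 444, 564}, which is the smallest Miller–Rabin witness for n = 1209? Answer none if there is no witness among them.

n − 1 = 1208 = 2^3 · 151, so s = 3 and d = 151.
Base 14: x_0 = 14^151 mod 1209 = 14. x_0 is neither 1 nor 1208, so continue squaring. x_1 = 14^2 mod 1209 = 196. x_2 = 196^2 mod 1209 = 937. Reached i = s−1 = 2 without hitting −1: 14 is a Miller–Rabin witness and 1209 is composite.
Base 152: x_0 = 152^151 mod 1209 = 152. x_0 is neither 1 nor 1208, so continue squaring. x_1 = 152^2 mod 1209 = 133. x_2 = 133^2 mod 1209 = 763. Reached i = s−1 = 2 without hitting −1: 152 is a Miller–Rabin witness and 1209 is composite.
Base 444: x_0 = 444^151 mod 1209 = 258. x_0 is neither 1 nor 1208, so continue squaring. x_1 = 258^2 mod 1209 = 69. x_2 = 69^2 mod 1209 = 1134. Reached i = s−1 = 2 without hitting −1: 444 is a Miller–Rabin witness and 1209 is composite.
Base 564: x_0 = 564^151 mod 1209 = 99. x_0 is neither 1 nor 1208, so continue squaring. x_1 = 99^2 mod 1209 = 129. x_2 = 129^2 mod 1209 = 924. Reached i = s−1 = 2 without hitting −1: 564 is a Miller–Rabin witness and 1209 is composite.
The smallest witness among the given bases is 14.

14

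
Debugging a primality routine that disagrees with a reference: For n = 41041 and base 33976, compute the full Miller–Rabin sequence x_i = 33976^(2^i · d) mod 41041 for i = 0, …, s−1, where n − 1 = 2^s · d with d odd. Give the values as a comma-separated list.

40347, 30185, 24025, 1

n − 1 = 41040 = 2^4 · 2565, so s = 4 and d = 2565.
x_0 = 33976^2565 mod 41041 = 40347.
x_1 = 40347^2 mod 41041 = 30185.
x_2 = 30185^2 mod 41041 = 24025.
x_3 = 24025^2 mod 41041 = 1.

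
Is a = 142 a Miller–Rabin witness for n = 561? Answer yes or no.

n − 1 = 560 = 2^4 · 35, so s = 4 and d = 35.
x_0 = 142^35 mod 561 = 505.
x_0 is neither 1 nor 560, so continue squaring.
x_1 = 505^2 mod 561 = 331.
x_2 = 331^2 mod 561 = 166.
x_3 = 166^2 mod 561 = 67.
Reached i = s−1 = 3 without hitting −1: 142 is a Miller–Rabin witness and 561 is composite.

yes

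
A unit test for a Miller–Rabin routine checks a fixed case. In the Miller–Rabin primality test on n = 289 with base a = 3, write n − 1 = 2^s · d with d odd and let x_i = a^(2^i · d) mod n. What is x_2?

n − 1 = 288 = 2^5 · 9, so s = 5 and d = 9.
x_0 = 3^9 mod 289 = 31.
x_1 = 31^2 mod 289 = 94.
x_2 = 94^2 mod 289 = 166.

166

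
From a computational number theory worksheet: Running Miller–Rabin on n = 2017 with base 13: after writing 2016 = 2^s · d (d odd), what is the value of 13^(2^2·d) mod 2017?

548

n − 1 = 2016 = 2^5 · 63, so s = 5 and d = 63.
x_0 = 13^63 mod 2017 = 459.
x_1 = 459^2 mod 2017 = 913.
x_2 = 913^2 mod 2017 = 548.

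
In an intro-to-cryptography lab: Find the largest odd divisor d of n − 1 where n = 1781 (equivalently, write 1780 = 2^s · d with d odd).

445

Halving: 1780 → 890 → 445; 445 is odd.
So 1780 = 2^2 · 445.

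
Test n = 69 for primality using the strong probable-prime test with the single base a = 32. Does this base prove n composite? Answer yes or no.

yes

n − 1 = 68 = 2^2 · 17, so s = 2 and d = 17.
x_0 = 32^17 mod 69 = 26.
x_0 is neither 1 nor 68, so continue squaring.
x_1 = 26^2 mod 69 = 55.
Reached i = s−1 = 1 without hitting −1: 32 is a Miller–Rabin witness and 69 is composite.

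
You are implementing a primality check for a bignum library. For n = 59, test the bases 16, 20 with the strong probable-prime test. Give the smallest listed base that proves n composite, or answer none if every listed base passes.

none

n − 1 = 58 = 2^1 · 29, so s = 1 and d = 29.
Base 16: x_0 = 16^29 mod 59 = 1. x_0 = 1, so 16 is not a witness.
Base 20: x_0 = 20^29 mod 59 = 1. x_0 = 1, so 20 is not a witness.
No listed base is a witness for 59.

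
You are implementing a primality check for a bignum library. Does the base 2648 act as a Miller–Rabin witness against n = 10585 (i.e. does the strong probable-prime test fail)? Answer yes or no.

yes

n − 1 = 10584 = 2^3 · 1323, so s = 3 and d = 1323.
x_0 = 2648^1323 mod 10585 = 927.
x_0 is neither 1 nor 10584, so continue squaring.
x_1 = 927^2 mod 10585 = 1944.
x_2 = 1944^2 mod 10585 = 291.
Reached i = s−1 = 2 without hitting −1: 2648 is a Miller–Rabin witness and 10585 is composite.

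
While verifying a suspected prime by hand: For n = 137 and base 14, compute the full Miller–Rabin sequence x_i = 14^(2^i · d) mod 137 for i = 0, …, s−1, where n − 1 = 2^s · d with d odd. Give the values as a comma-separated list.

136, 1, 1

n − 1 = 136 = 2^3 · 17, so s = 3 and d = 17.
x_0 = 14^17 mod 137 = 136.
x_1 = 136^2 mod 137 = 1.
x_2 = 1^2 mod 137 = 1.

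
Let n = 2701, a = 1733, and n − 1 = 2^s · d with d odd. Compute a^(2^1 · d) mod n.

n − 1 = 2700 = 2^2 · 675, so s = 2 and d = 675.
Repeated squaring mod 2701: 1733^1 ≡ 1733, 1733^2 ≡ 2478, 1733^4 ≡ 1111, 1733^8 ≡ 2665, 1733^16 ≡ 1296, 1733^32 ≡ 2295, 1733^64 ≡ 75, 1733^128 ≡ 223, 1733^256 ≡ 1111, 1733^512 ≡ 2665.
675 = 512 + 128 + 32 + 2 + 1, so 1733^675 ≡ 2665·223·2295·2478·1733 ≡ 265 (mod 2701).
x_0 = 265.
x_1 = 265^2 mod 2701 = 2700.

2700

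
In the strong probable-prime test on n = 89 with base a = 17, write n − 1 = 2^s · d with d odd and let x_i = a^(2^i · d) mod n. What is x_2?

n − 1 = 88 = 2^3 · 11, so s = 3 and d = 11.
Repeated squaring mod 89: 17^1 ≡ 17, 17^2 ≡ 22, 17^4 ≡ 39, 17^8 ≡ 8.
11 = 8 + 2 + 1, so 17^11 ≡ 8·22·17 ≡ 55 (mod 89).
x_0 = 55.
x_1 = 55^2 mod 89 = 88.
x_2 = 88^2 mod 89 = 1.

1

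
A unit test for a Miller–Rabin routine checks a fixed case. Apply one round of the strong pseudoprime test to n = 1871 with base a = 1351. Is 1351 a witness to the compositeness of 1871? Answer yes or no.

no

n − 1 = 1870 = 2^1 · 935, so s = 1 and d = 935.
x_0 = 1351^935 mod 1871 = 1870.
x_0 = 1870 ≡ −1, so 1351 is not a witness.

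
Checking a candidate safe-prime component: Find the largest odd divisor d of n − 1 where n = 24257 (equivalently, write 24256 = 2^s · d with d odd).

379

Halving: 24256 → 12128 → 6064 → 3032 → 1516 → 758 → 379; 379 is odd.
So 24256 = 2^6 · 379.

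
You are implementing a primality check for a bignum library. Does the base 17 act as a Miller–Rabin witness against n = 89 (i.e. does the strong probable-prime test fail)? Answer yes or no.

no

n − 1 = 88 = 2^3 · 11, so s = 3 and d = 11.
Repeated squaring mod 89: 17^1 ≡ 17, 17^2 ≡ 22, 17^4 ≡ 39, 17^8 ≡ 8.
11 = 8 + 2 + 1, so 17^11 ≡ 8·22·17 ≡ 55 (mod 89).
x_0 = 17^11 mod 89 = 55.
x_0 is neither 1 nor 88, so continue squaring.
x_1 = 55^2 mod 89 = 88.
x_1 ≡ −1, so 17 is not a witness.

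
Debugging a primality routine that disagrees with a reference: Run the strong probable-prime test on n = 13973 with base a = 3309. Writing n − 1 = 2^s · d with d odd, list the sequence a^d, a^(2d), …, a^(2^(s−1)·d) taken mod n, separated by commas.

n − 1 = 13972 = 2^2 · 3493, so s = 2 and d = 3493.
x_0 = 3309^3493 mod 13973 = 7391.
x_1 = 7391^2 mod 13973 = 6424.

7391, 6424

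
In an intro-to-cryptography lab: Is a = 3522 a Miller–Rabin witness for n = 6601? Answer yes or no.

no

n − 1 = 6600 = 2^3 · 825, so s = 3 and d = 825.
x_0 = 3522^825 mod 6601 = 1.
x_0 = 1, so 3522 is not a witness.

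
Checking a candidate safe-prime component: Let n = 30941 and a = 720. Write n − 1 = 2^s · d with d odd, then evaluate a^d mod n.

n − 1 = 30940 = 2^2 · 7735, so s = 2 and d = 7735.
Repeated squaring mod 30941: 720^1 ≡ 720, 720^2 ≡ 23344, 720^4 ≡ 9444, 720^8 ≡ 17174, 720^16 ≡ 16664, 720^32 ≡ 24362, 720^64 ≡ 27723, 720^128 ≡ 21230, 720^256 ≡ 26294, 720^512 ≡ 28732, 720^1024 ≡ 21944, 720^2048 ≡ 4353, 720^4096 ≡ 12717.
7735 = 4096 + 2048 + 1024 + 512 + 32 + 16 + 4 + 2 + 1, so 720^7735 ≡ 12717·4353·21944·28732·24362·16664·9444·23344·720 ≡ 1 (mod 30941).

1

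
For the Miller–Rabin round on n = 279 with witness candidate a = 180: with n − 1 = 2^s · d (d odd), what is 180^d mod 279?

n − 1 = 278 = 2^1 · 139, so s = 1 and d = 139.
Repeated squaring mod 279: 180^1 ≡ 180, 180^2 ≡ 36, 180^4 ≡ 180, 180^8 ≡ 36, 180^16 ≡ 180, 180^32 ≡ 36, 180^64 ≡ 180, 180^128 ≡ 36.
139 = 128 + 8 + 2 + 1, so 180^139 ≡ 36·36·36·180 ≡ 180 (mod 279).

180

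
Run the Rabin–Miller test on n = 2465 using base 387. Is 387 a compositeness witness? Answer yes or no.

n − 1 = 2464 = 2^5 · 77, so s = 5 and d = 77.
By repeated squaring, 387^77 ≡ 302 (mod 2465).
x_0 = 387^77 mod 2465 = 302.
x_0 is neither 1 nor 2464, so continue squaring.
x_1 = 302^2 mod 2465 = 2464.
x_1 ≡ −1, so 387 is not a witness.

no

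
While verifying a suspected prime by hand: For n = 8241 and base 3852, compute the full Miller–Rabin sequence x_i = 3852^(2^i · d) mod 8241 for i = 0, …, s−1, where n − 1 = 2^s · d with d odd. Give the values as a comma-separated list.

1590, 6354, 657, 3117

n − 1 = 8240 = 2^4 · 515, so s = 4 and d = 515.
x_0 = 3852^515 mod 8241 = 1590.
x_1 = 1590^2 mod 8241 = 6354.
x_2 = 6354^2 mod 8241 = 657.
x_3 = 657^2 mod 8241 = 3117.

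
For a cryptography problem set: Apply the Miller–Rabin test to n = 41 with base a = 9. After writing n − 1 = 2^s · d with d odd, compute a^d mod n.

9

n − 1 = 40 = 2^3 · 5, so s = 3 and d = 5.
Repeated squaring mod 41: 9^1 ≡ 9, 9^2 ≡ 40, 9^4 ≡ 1.
5 = 4 + 1, so 9^5 ≡ 1·9 ≡ 9 (mod 41).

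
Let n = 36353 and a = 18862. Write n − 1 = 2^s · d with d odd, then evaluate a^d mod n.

n − 1 = 36352 = 2^9 · 71, so s = 9 and d = 71.
18862^71 mod 36353 = 26269.

26269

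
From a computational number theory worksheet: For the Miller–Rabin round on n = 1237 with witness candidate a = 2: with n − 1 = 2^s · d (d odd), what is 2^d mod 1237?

691

n − 1 = 1236 = 2^2 · 309, so s = 2 and d = 309.
Repeated squaring mod 1237: 2^1 ≡ 2, 2^2 ≡ 4, 2^4 ≡ 16, 2^8 ≡ 256, 2^16 ≡ 1212, 2^32 ≡ 625, 2^64 ≡ 970, 2^128 ≡ 780, 2^256 ≡ 1033.
309 = 256 + 32 + 16 + 4 + 1, so 2^309 ≡ 1033·625·1212·16·2 ≡ 691 (mod 1237).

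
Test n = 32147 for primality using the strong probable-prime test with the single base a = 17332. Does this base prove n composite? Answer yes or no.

n − 1 = 32146 = 2^1 · 16073, so s = 1 and d = 16073.
x_0 = 17332^16073 mod 32147 = 26206.
x_0 ∉ {1, 32146} and s = 1, so 17332 is a Miller–Rabin witness and 32147 is composite.

yes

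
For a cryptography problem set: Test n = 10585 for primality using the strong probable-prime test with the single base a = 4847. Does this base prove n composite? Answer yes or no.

n − 1 = 10584 = 2^3 · 1323, so s = 3 and d = 1323.
x_0 = 4847^1323 mod 10585 = 2638.
x_0 is neither 1 nor 10584, so continue squaring.
x_1 = 2638^2 mod 10585 = 4699.
x_2 = 4699^2 mod 10585 = 291.
Reached i = s−1 = 2 without hitting −1: 4847 is a Miller–Rabin witness and 10585 is composite.

yes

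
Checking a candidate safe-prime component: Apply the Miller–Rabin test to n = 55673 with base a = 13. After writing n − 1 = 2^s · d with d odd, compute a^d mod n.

40018

n − 1 = 55672 = 2^3 · 6959, so s = 3 and d = 6959.
Repeated squaring mod 55673: 13^1 ≡ 13, 13^2 ≡ 169, 13^4 ≡ 28561, 13^8 ≡ 9925, 13^16 ≡ 20088, 13^32 ≡ 9840, 13^64 ≡ 10253, 13^128 ≡ 13385, 13^256 ≡ 2511, 13^512 ≡ 14072, 13^1024 ≡ 47996, 13^2048 ≡ 34295, 13^4096 ≡ 54900.
6959 = 4096 + 2048 + 512 + 256 + 32 + 8 + 4 + 2 + 1, so 13^6959 ≡ 54900·34295·14072·2511·9840·9925·28561·169·13 ≡ 40018 (mod 55673).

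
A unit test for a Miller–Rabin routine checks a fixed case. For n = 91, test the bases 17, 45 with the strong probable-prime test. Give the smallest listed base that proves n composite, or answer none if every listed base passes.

n − 1 = 90 = 2^1 · 45, so s = 1 and d = 45.
Base 17: x_0 = 17^45 mod 91 = 90. x_0 = 90 ≡ −1, so 17 is not a witness.
Base 45: x_0 = 45^45 mod 91 = 83. x_0 ∉ {1, 90} and s = 1, so 45 is a Miller–Rabin witness and 91 is composite.
The smallest witness among the given bases is 45.

45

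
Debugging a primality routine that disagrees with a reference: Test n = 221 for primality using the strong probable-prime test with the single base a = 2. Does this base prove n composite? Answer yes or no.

n − 1 = 220 = 2^2 · 55, so s = 2 and d = 55.
x_0 = 2^55 mod 221 = 128.
x_0 is neither 1 nor 220, so continue squaring.
x_1 = 128^2 mod 221 = 30.
Reached i = s−1 = 1 without hitting −1: 2 is a Miller–Rabin witness and 221 is composite.

yes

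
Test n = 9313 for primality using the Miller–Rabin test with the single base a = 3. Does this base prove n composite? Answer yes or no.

yes

n − 1 = 9312 = 2^5 · 291, so s = 5 and d = 291.
Repeated squaring mod 9313: 3^1 ≡ 3, 3^2 ≡ 9, 3^4 ≡ 81, 3^8 ≡ 6561, 3^16 ≡ 2035, 3^32 ≡ 6253, 3^64 ≡ 4035, 3^128 ≡ 2101, 3^256 ≡ 9152.
291 = 256 + 32 + 2 + 1, so 3^291 ≡ 9152·6253·9·3 ≡ 2856 (mod 9313).
x_0 = 3^291 mod 9313 = 2856.
x_0 is neither 1 nor 9312, so continue squaring.
x_1 = 2856^2 mod 9313 = 7861.
x_2 = 7861^2 mod 9313 = 3566.
x_3 = 3566^2 mod 9313 = 4111.
x_4 = 4111^2 mod 9313 = 6539.
Reached i = s−1 = 4 without hitting −1: 3 is a Miller–Rabin witness and 9313 is composite.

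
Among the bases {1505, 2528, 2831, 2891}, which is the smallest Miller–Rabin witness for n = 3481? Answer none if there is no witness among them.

n − 1 = 3480 = 2^3 · 435, so s = 3 and d = 435.
Base 1505: x_0 = 1505^435 mod 3481 = 3480. x_0 = 3480 ≡ −1, so 1505 is not a witness.
Base 2528: x_0 = 2528^435 mod 3481 = 471. x_0 is neither 1 nor 3480, so continue squaring. x_1 = 471^2 mod 3481 = 2538. x_2 = 2538^2 mod 3481 = 1594. Reached i = s−1 = 2 without hitting −1: 2528 is a Miller–Rabin witness and 3481 is composite.
Base 2831: x_0 = 2831^435 mod 3481 = 3126. x_0 is neither 1 nor 3480, so continue squaring. x_1 = 3126^2 mod 3481 = 709. x_2 = 709^2 mod 3481 = 1417. Reached i = s−1 = 2 without hitting −1: 2831 is a Miller–Rabin witness and 3481 is composite.
Base 2891: x_0 = 2891^435 mod 3481 = 0. x_0 is neither 1 nor 3480, so continue squaring. x_1 = 0^2 mod 3481 = 0. x_2 = 0^2 mod 3481 = 0. Reached i = s−1 = 2 without hitting −1: 2891 is a Miller–Rabin witness and 3481 is composite.
The smallest witness among the given bases is 2528.

2528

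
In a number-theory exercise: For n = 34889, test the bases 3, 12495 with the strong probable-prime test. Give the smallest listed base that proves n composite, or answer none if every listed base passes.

n − 1 = 34888 = 2^3 · 4361, so s = 3 and d = 4361.
Base 3: x_0 = 3^4361 mod 34889 = 577. x_0 is neither 1 nor 34888, so continue squaring. x_1 = 577^2 mod 34889 = 18928. x_2 = 18928^2 mod 34889 = 28932. Reached i = s−1 = 2 without hitting −1: 3 is a Miller–Rabin witness and 34889 is composite.
Base 12495: x_0 = 12495^4361 mod 34889 = 19960. x_0 is neither 1 nor 34888, so continue squaring. x_1 = 19960^2 mod 34889 = 4109. x_2 = 4109^2 mod 34889 = 32494. Reached i = s−1 = 2 without hitting −1: 12495 is a Miller–Rabin witness and 34889 is composite.
The smallest witness among the given bases is 3.

3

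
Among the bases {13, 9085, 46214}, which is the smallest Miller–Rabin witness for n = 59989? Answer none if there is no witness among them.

13

n − 1 = 59988 = 2^2 · 14997, so s = 2 and d = 14997.
Base 13: x_0 = 13^14997 mod 59989 = 44261. x_0 is neither 1 nor 59988, so continue squaring. x_1 = 44261^2 mod 59989 = 35337. Reached i = s−1 = 1 without hitting −1: 13 is a Miller–Rabin witness and 59989 is composite.
Base 9085: x_0 = 9085^14997 mod 59989 = 57626. x_0 is neither 1 nor 59988, so continue squaring. x_1 = 57626^2 mod 59989 = 4792. Reached i = s−1 = 1 without hitting −1: 9085 is a Miller–Rabin witness and 59989 is composite.
Base 46214: x_0 = 46214^14997 mod 59989 = 2926. x_0 is neither 1 nor 59988, so continue squaring. x_1 = 2926^2 mod 59989 = 43038. Reached i = s−1 = 1 without hitting −1: 46214 is a Miller–Rabin witness and 59989 is composite.
The smallest witness among the given bases is 13.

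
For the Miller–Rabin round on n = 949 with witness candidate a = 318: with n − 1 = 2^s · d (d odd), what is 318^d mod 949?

n − 1 = 948 = 2^2 · 237, so s = 2 and d = 237.
318^237 mod 949 = 824.

824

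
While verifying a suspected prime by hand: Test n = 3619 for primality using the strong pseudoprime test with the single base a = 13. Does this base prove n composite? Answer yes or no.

n − 1 = 3618 = 2^1 · 1809, so s = 1 and d = 1809.
x_0 = 13^1809 mod 3619 = 1161.
x_0 ∉ {1, 3618} and s = 1, so 13 is a Miller–Rabin witness and 3619 is composite.

yes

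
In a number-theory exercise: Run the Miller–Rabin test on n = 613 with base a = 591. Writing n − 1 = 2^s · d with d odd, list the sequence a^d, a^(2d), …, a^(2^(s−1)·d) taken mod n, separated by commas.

612, 1

n − 1 = 612 = 2^2 · 153, so s = 2 and d = 153.
x_0 = 591^153 mod 613 = 612.
x_1 = 612^2 mod 613 = 1.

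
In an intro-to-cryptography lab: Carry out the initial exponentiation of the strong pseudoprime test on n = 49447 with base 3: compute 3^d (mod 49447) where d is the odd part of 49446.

23652

n − 1 = 49446 = 2^1 · 24723, so s = 1 and d = 24723.
3^24723 mod 49447 = 23652.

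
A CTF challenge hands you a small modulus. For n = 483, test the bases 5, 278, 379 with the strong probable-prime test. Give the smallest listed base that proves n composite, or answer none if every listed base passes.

5

n − 1 = 482 = 2^1 · 241, so s = 1 and d = 241.
Base 5: x_0 = 5^241 mod 483 = 152. x_0 ∉ {1, 482} and s = 1, so 5 is a Miller–Rabin witness and 483 is composite.
Base 278: x_0 = 278^241 mod 483 = 173. x_0 ∉ {1, 482} and s = 1, so 278 is a Miller–Rabin witness and 483 is composite.
Base 379: x_0 = 379^241 mod 483 = 274. x_0 ∉ {1, 482} and s = 1, so 379 is a Miller–Rabin witness and 483 is composite.
The smallest witness among the given bases is 5.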